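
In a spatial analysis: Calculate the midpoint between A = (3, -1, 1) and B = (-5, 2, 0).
Midpoint = ((3-5)/2, (-1+2)/2, (1+0)/2) = (-1, 0.5, 0.5)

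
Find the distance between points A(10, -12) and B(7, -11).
Using the distance formula: d = sqrt((x₂-x₁)² + (y₂-y₁)²)
dx = 7 - 10 = -3
dy = (-11) - (-12) = 1
d = sqrt((-3)² + 1²) = sqrt(9 + 1) = sqrt(10) = 3.16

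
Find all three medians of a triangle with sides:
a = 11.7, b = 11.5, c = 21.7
Using m_x = ½√(2y² + 2z² - x²):
m_a = ½√(2·11.5² + 2·21.7² - 11.7²) = ½√1069.39 = 16.35
m_b = ½√(2·11.7² + 2·21.7² - 11.5²) = ½√1083.31 = 16.46
m_c = ½√(2·11.7² + 2·11.5² - 21.7²) = ½√67.39 = 4.105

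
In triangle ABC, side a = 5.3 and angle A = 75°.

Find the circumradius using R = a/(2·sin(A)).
R = a/(2·sin(A)) = 5.3/(2·sin(75°))
R = 5.3/(2·0.965926) = 5.3/1.931852 = 2.743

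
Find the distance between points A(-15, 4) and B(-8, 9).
Using the distance formula: d = sqrt((x₂-x₁)² + (y₂-y₁)²)
dx = (-8) - (-15) = 7
dy = 9 - 4 = 5
d = sqrt(7² + 5²) = sqrt(49 + 25) = sqrt(74) = 8.60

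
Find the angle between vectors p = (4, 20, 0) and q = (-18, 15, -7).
p·q = 228, |p|² = 416, |q|² = 598
cos θ = 228/√248768 ≈ 0.4571
θ ≈ 62.8°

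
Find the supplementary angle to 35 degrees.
Supplementary angles sum to 180 degrees.
Other angle = 180 - 35
Other angle = 145 degrees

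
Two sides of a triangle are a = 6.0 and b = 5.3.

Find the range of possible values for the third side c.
By the triangle inequality: |a - b| < c < a + b
|6.0 - 5.3| < c < 6.0 + 5.3
0.7 < c < 11.3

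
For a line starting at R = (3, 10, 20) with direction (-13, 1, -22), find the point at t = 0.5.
P(0.5) = (3 + (-13)(0.5), 10 + 1(0.5), 20 + (-22)(0.5)) = (-3.5, 10.5, 9)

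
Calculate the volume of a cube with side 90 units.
Volume = s³
Volume = 90³
Volume = 729000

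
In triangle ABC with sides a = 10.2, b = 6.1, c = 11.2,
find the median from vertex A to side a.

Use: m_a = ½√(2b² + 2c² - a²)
m_a = ½√(2·6.1² + 2·11.2² - 10.2²)
m_a = ½√(74.42 + 250.88 - 104.04) = ½√221.26 = 7.437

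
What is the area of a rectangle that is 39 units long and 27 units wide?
Area = length * width
Area = 39 * 27
Area = 1053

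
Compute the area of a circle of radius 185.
Area = pi * r²
Area = pi * 185²
Area = pi * 34225
Area = 107521.01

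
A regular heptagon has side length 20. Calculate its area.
For a regular 7-gon with side length s = 20:
Apothem a = s / (2*tan(pi/7)) = 20 / (2*tan(pi/7)) ≈ 20.7652
Perimeter P = 7 * 20 = 140
Area = (1/2) * P * a = (1/2) * 140 * 20.7652 = 1453.56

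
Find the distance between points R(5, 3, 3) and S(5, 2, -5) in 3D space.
d = √[(0)² + (-1)² + (-8)²] = √65 = 8.062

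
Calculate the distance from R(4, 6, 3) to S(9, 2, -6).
d = √[(5)² + (-4)² + (-9)²] = √122 = 11.05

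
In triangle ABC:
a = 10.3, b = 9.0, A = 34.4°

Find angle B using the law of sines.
sin(B)/b = sin(A)/a
sin(B) = b·sin(A)/a = 9.0·sin(34.4°)/10.3 = 0.493660
B = arcsin(0.493660) = 29.58°  (b ≤ a, so B ≤ A and the acute solution is unique)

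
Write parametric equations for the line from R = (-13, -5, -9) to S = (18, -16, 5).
Direction vector d = S - R = (31, -11, 14)
x = -13 + 31t, y = -5 - 11t, z = -9 + 14t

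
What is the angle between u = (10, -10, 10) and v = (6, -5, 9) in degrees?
u·v = 200, |u|² = 300, |v|² = 142
cos θ = 200/√42600 ≈ 0.969
θ ≈ 14.3°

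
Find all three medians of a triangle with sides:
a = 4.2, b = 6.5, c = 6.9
Using m_x = ½√(2y² + 2z² - x²):
m_a = ½√(2·6.5² + 2·6.9² - 4.2²) = ½√162.08 = 6.366
m_b = ½√(2·4.2² + 2·6.9² - 6.5²) = ½√88.25 = 4.697
m_c = ½√(2·4.2² + 2·6.5² - 6.9²) = ½√72.17 = 4.248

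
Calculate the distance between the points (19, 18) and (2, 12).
Using the distance formula: d = sqrt((x₂-x₁)² + (y₂-y₁)²)
dx = 2 - 19 = -17
dy = 12 - 18 = -6
d = sqrt((-17)² + (-6)²) = sqrt(289 + 36) = sqrt(325) = 18.03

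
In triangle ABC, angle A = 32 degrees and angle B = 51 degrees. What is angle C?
Sum of angles in a triangle = 180 degrees
Third angle = 180 - 32 - 51
Third angle = 97 degrees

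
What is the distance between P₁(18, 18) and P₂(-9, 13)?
Using the distance formula: d = sqrt((x₂-x₁)² + (y₂-y₁)²)
dx = (-9) - 18 = -27
dy = 13 - 18 = -5
d = sqrt((-27)² + (-5)²) = sqrt(729 + 25) = sqrt(754) = 27.46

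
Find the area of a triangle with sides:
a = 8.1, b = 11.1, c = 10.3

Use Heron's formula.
s = (a+b+c)/2 = (8.1+11.1+10.3)/2 = 14.75
A = √(s(s-a)(s-b)(s-c)) = √(14.75·6.65·3.65·4.45)
A = √1593.19 = 39.91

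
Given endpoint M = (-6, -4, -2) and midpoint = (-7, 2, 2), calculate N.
N = (2×(-7) - (-6), 2×2 - (-4), 2×2 - (-2)) = (-8, 8, 6)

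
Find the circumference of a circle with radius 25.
Circumference = 2 * pi * r
Circumference = 2 * pi * 25
Circumference = 157.08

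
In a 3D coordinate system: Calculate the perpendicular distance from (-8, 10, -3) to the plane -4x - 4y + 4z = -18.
d = |(-4)(-8) + (-4)(10) + 4(-3) - (-18)| / √((-4)² + (-4)² + 4²) = 2/√48 = 0.2887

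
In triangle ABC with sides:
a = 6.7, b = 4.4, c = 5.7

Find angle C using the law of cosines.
cos(C) = (a² + b² - c²)/(2ab)
cos(C) = (6.7² + 4.4² - 5.7²)/(2·6.7·4.4) = 31.76/58.96 = 0.538670
C = arccos(0.538670) = 57.41°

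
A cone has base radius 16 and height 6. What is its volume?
Volume = (1/3) * pi * r² * h
Volume = (1/3) * pi * 16² * 6
Volume = (1/3) * pi * 256 * 6
Volume = (1/3) * pi * 1536
Volume = 1608.50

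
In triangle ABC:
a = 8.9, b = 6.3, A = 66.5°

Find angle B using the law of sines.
sin(B)/b = sin(A)/a
sin(B) = b·sin(A)/a = 6.3·sin(66.5°)/8.9 = 0.649155
B = arcsin(0.649155) = 40.48°  (b ≤ a, so B ≤ A and the acute solution is unique)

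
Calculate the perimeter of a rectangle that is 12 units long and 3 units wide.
Perimeter = 2 * (length + width)
Perimeter = 2 * (12 + 3)
Perimeter = 2 * 15
Perimeter = 30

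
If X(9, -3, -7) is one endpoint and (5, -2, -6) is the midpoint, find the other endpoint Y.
Y = (2×5 - 9, 2×(-2) - (-3), 2×(-6) - (-7)) = (1, -1, -5)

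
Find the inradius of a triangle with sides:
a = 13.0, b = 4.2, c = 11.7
s = (a+b+c)/2 = (13.0+4.2+11.7)/2 = 14.45
Area = √(s(s-a)(s-b)(s-c)) = √(14.45·1.45·10.25·2.75) = 24.3022
r = Area/s = 24.3022/14.45 = 1.682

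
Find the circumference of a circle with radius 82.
Circumference = 2 * pi * r
Circumference = 2 * pi * 82
Circumference = 515.22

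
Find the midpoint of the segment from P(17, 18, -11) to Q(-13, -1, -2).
Midpoint = ((17-13)/2, (18-1)/2, (-11-2)/2) = (2, 8.5, -6.5)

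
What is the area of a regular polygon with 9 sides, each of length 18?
For a regular 9-gon with side length s = 18:
Apothem a = s / (2*tan(pi/9)) = 18 / (2*tan(pi/9)) ≈ 24.7273
Perimeter P = 9 * 18 = 162
Area = (1/2) * P * a = (1/2) * 162 * 24.7273 = 2002.91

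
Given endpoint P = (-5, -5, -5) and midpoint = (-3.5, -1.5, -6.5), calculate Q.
Q = (2×(-3.5) - (-5), 2×(-1.5) - (-5), 2×(-6.5) - (-5)) = (-2, 2, -8)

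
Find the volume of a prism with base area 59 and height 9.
Volume = base area * height
Volume = 59 * 9
Volume = 531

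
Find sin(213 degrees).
sin(213 degrees) = -0.5446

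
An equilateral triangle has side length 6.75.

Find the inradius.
For an equilateral triangle, r = s/(2√3) where s is the side.
r = 6.75/(2√3) = 6.75/3.464102 = 1.949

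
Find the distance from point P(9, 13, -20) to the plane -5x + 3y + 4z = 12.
d = |(-5)(9) + 3(13) + 4(-20) - (12)| / √((-5)² + 3² + 4²) = 98/√50 = 13.86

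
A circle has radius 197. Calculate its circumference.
Circumference = 2 * pi * r
Circumference = 2 * pi * 197
Circumference = 1237.79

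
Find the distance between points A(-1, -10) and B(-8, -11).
Using the distance formula: d = sqrt((x₂-x₁)² + (y₂-y₁)²)
dx = (-8) - (-1) = -7
dy = (-11) - (-10) = -1
d = sqrt((-7)² + (-1)²) = sqrt(49 + 1) = sqrt(50) = 7.07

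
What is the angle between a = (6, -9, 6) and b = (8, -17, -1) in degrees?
a·b = 195, |a|² = 153, |b|² = 354
cos θ = 195/√54162 ≈ 0.8379
θ ≈ 33.08°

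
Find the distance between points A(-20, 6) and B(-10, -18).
Using the distance formula: d = sqrt((x₂-x₁)² + (y₂-y₁)²)
dx = (-10) - (-20) = 10
dy = (-18) - 6 = -24
d = sqrt(10² + (-24)²) = sqrt(100 + 576) = sqrt(676) = 26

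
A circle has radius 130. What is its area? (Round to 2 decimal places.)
Area = pi * r²
Area = pi * 130²
Area = pi * 16900
Area = 53092.92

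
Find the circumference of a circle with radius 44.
Circumference = 2 * pi * r
Circumference = 2 * pi * 44
Circumference = 276.46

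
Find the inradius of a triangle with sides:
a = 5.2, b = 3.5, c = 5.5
s = (a+b+c)/2 = (5.2+3.5+5.5)/2 = 7.1
Area = √(s(s-a)(s-b)(s-c)) = √(7.1·1.9·3.6·1.6) = 8.8149
r = Area/s = 8.8149/7.1 = 1.242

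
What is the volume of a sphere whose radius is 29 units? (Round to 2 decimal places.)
Volume = (4/3) * pi * r³
Volume = (4/3) * pi * 29³
Volume = (4/3) * pi * 24389
Volume = 102160.40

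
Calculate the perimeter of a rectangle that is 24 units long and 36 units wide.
Perimeter = 2 * (length + width)
Perimeter = 2 * (24 + 36)
Perimeter = 2 * 60
Perimeter = 120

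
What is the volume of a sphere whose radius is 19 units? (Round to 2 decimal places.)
Volume = (4/3) * pi * r³
Volume = (4/3) * pi * 19³
Volume = (4/3) * pi * 6859
Volume = 28730.91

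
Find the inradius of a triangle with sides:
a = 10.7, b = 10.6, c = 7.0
s = (a+b+c)/2 = (10.7+10.6+7.0)/2 = 14.15
Area = √(s(s-a)(s-b)(s-c)) = √(14.15·3.45·3.55·7.15) = 35.201
r = Area/s = 35.201/14.15 = 2.488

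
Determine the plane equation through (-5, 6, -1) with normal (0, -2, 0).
d = n·P = (0)(-5) + (-2)(6) + (0)(-1) = -12
Plane: -2y = -12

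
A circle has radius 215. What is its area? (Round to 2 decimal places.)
Area = pi * r²
Area = pi * 215²
Area = pi * 46225
Area = 145220.12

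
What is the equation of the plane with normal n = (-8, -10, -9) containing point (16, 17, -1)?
d = n·P = (-8)(16) + (-10)(17) + (-9)(-1) = -289
Plane: -8x - 10y - 9z = -289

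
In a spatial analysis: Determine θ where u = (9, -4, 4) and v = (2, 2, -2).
u·v = 2, |u|² = 113, |v|² = 12
cos θ = 2/√1356 ≈ 0.05431
θ ≈ 86.89°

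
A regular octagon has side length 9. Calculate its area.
For a regular 8-gon with side length s = 9:
Apothem a = s / (2*tan(pi/8)) = 9 / (2*tan(pi/8)) ≈ 10.864
Perimeter P = 8 * 9 = 72
Area = (1/2) * P * a = (1/2) * 72 * 10.864 = 391.10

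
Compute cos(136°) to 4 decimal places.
cos(136 degrees) = -0.7193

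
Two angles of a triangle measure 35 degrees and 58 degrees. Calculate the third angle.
Sum of angles in a triangle = 180 degrees
Third angle = 180 - 35 - 58
Third angle = 87 degrees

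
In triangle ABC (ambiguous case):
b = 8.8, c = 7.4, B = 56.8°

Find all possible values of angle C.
sin(C)/c = sin(B)/b  →  sin(C) = c·sin(B)/b = 7.4·sin(56.8°)/8.8 = 0.703643
C₁ = arcsin(0.703643) = 44.72°,  C₂ = 180° - C₁ = 135.28°
Check C₂: A = 180° - 56.8° - 135.28° = -12.08° ≤ 0, rejected
C = 44.72° (one solution)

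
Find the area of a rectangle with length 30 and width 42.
Area = length * width
Area = 30 * 42
Area = 1260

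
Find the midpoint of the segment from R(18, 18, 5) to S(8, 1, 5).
Midpoint = ((18+8)/2, (18+1)/2, (5+5)/2) = (13, 9.5, 5)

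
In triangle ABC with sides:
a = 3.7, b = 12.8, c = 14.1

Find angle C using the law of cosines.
cos(C) = (a² + b² - c²)/(2ab)
cos(C) = (3.7² + 12.8² - 14.1²)/(2·3.7·12.8) = -21.28/94.72 = -0.224662
C = arccos(-0.224662) = 103°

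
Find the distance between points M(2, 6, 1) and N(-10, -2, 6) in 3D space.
d = √[(-12)² + (-8)² + (5)²] = √233 = 15.26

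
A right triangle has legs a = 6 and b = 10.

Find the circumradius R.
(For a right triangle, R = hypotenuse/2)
Hypotenuse c = √(6² + 10²) = √136 = 11.6619
R = c/2 = 5.831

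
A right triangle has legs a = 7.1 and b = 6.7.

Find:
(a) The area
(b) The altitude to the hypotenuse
(a) Area = ½ab = ½·7.1·6.7 = 23.785
(b) Hypotenuse c = √(7.1² + 6.7²) = √95.3 = 9.76217
    Area = ½·c·h_c  →  h_c = 2·Area/c = 2·23.785/9.76217 = 4.873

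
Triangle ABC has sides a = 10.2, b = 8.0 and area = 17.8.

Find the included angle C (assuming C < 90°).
Area = ½ab·sin(C)  →  sin(C) = 2·Area/(ab)
sin(C) = 2·17.8/(10.2·8.0) = 0.436275
C = arcsin(0.436275) = 25.87°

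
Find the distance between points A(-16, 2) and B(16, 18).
Using the distance formula: d = sqrt((x₂-x₁)² + (y₂-y₁)²)
dx = 16 - (-16) = 32
dy = 18 - 2 = 16
d = sqrt(32² + 16²) = sqrt(1024 + 256) = sqrt(1280) = 35.78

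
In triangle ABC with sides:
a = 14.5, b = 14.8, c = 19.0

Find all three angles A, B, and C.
By the law of cosines:
cos(A) = (b² + c² - a²)/(2bc) = 0.657521  →  A = 48.89°
cos(B) = (a² + c² - b²)/(2ac) = 0.639220  →  B = 50.27°
cos(C) = (a² + b² - c²)/(2ab) = 0.159110  →  C = 80.84°
Check: A + B + C = 180.0° ✓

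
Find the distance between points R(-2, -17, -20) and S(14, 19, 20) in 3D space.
d = √[(16)² + (36)² + (40)²] = √3152 = 56.14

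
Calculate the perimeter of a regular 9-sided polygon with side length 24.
Perimeter = number of sides * side length
Perimeter = 9 * 24
Perimeter = 216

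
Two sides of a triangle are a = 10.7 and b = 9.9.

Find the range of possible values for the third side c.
By the triangle inequality: |a - b| < c < a + b
|10.7 - 9.9| < c < 10.7 + 9.9
0.8 < c < 20.6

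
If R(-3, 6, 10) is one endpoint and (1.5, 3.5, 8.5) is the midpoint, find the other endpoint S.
S = (2×1.5 - (-3), 2×3.5 - 6, 2×8.5 - 10) = (6, 1, 7)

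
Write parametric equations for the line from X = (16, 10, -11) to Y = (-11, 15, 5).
Direction vector d = Y - X = (-27, 5, 16)
x = 16 - 27t, y = 10 + 5t, z = -11 + 16t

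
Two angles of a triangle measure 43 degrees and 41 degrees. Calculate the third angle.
Sum of angles in a triangle = 180 degrees
Third angle = 180 - 43 - 41
Third angle = 96 degrees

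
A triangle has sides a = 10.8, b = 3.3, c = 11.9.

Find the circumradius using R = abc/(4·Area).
s = (a+b+c)/2 = 13
Area = √(s(s-a)(s-b)(s-c)) = √(13·2.2·9.7·1.1) = 17.4689
R = abc/(4·Area) = (10.8·3.3·11.9)/(4·17.4689) = 424.116/69.8756 = 6.07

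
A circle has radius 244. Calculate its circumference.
Circumference = 2 * pi * r
Circumference = 2 * pi * 244
Circumference = 1533.10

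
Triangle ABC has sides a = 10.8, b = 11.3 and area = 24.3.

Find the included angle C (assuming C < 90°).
Area = ½ab·sin(C)  →  sin(C) = 2·Area/(ab)
sin(C) = 2·24.3/(10.8·11.3) = 0.398230
C = arcsin(0.398230) = 23.47°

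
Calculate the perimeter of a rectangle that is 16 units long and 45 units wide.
Perimeter = 2 * (length + width)
Perimeter = 2 * (16 + 45)
Perimeter = 2 * 61
Perimeter = 122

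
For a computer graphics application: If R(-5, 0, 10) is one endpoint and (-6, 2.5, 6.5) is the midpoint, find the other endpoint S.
S = (2×(-6) - (-5), 2×2.5 - 0, 2×6.5 - 10) = (-7, 5, 3)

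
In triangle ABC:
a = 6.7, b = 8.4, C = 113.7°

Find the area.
Using A = ½ab·sin(C):
A = ½·6.7·8.4·sin(113.7°) = ½·56.28·0.915663 = 25.77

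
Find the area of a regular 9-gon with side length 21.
For a regular 9-gon with side length s = 21:
Apothem a = s / (2*tan(pi/9)) = 21 / (2*tan(pi/9)) ≈ 28.8485
Perimeter P = 9 * 21 = 189
Area = (1/2) * P * a = (1/2) * 189 * 28.8485 = 2726.18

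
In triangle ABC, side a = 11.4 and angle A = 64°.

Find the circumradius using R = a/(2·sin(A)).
R = a/(2·sin(A)) = 11.4/(2·sin(64°))
R = 11.4/(2·0.898794) = 11.4/1.797588 = 6.342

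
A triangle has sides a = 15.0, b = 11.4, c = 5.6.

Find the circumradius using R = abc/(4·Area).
s = (a+b+c)/2 = 16
Area = √(s(s-a)(s-b)(s-c)) = √(16·1·4.6·10.4) = 27.6666
R = abc/(4·Area) = (15.0·11.4·5.6)/(4·27.6666) = 957.6/110.6664 = 8.653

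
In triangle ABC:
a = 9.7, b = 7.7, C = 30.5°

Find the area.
Using A = ½ab·sin(C):
A = ½·9.7·7.7·sin(30.5°) = ½·74.69·0.507538 = 18.95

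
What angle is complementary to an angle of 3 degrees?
Complementary angles sum to 90 degrees.
Other angle = 90 - 3
Other angle = 87 degrees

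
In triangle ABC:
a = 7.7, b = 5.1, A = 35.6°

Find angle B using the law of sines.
sin(B)/b = sin(A)/a
sin(B) = b·sin(A)/a = 5.1·sin(35.6°)/7.7 = 0.385562
B = arcsin(0.385562) = 22.68°  (b ≤ a, so B ≤ A and the acute solution is unique)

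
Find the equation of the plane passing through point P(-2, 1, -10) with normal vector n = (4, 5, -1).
d = n·P = (4)(-2) + (5)(1) + (-1)(-10) = 7
Plane: 4x + 5y - z = 7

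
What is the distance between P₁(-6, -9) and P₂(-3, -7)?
Using the distance formula: d = sqrt((x₂-x₁)² + (y₂-y₁)²)
dx = (-3) - (-6) = 3
dy = (-7) - (-9) = 2
d = sqrt(3² + 2²) = sqrt(9 + 4) = sqrt(13) = 3.61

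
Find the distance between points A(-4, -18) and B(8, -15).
Using the distance formula: d = sqrt((x₂-x₁)² + (y₂-y₁)²)
dx = 8 - (-4) = 12
dy = (-15) - (-18) = 3
d = sqrt(12² + 3²) = sqrt(144 + 9) = sqrt(153) = 12.37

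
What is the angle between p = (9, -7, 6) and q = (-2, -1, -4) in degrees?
p·q = -35, |p|² = 166, |q|² = 21
cos θ = -35/√3486 ≈ -0.5928
θ ≈ 126.4°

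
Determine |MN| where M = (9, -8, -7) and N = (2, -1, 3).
d = √[(-7)² + (7)² + (10)²] = √198 = 14.07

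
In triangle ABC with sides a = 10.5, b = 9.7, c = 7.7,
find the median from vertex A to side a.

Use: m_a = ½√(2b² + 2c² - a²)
m_a = ½√(2·9.7² + 2·7.7² - 10.5²)
m_a = ½√(188.18 + 118.58 - 110.25) = ½√196.51 = 7.009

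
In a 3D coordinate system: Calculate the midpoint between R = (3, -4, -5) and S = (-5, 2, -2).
Midpoint = ((3-5)/2, (-4+2)/2, (-5-2)/2) = (-1, -1, -3.5)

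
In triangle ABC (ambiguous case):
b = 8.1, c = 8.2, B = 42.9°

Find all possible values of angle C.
sin(C)/c = sin(B)/b  →  sin(C) = c·sin(B)/b = 8.2·sin(42.9°)/8.1 = 0.689125
C₁ = arcsin(0.689125) = 43.56°,  C₂ = 180° - C₁ = 136.44°
Check C₂: A = 180° - 42.9° - 136.44° = 0.66° > 0 ✓
C = 43.56° or C = 136.44° (two solutions)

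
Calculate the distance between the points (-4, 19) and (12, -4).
Using the distance formula: d = sqrt((x₂-x₁)² + (y₂-y₁)²)
dx = 12 - (-4) = 16
dy = (-4) - 19 = -23
d = sqrt(16² + (-23)²) = sqrt(256 + 529) = sqrt(785) = 28.02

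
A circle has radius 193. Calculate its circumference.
Circumference = 2 * pi * r
Circumference = 2 * pi * 193
Circumference = 1212.65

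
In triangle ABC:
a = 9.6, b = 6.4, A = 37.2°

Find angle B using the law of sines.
sin(B)/b = sin(A)/a
sin(B) = b·sin(A)/a = 6.4·sin(37.2°)/9.6 = 0.403066
B = arcsin(0.403066) = 23.77°  (b ≤ a, so B ≤ A and the acute solution is unique)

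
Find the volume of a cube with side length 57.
Volume = s³
Volume = 57³
Volume = 185193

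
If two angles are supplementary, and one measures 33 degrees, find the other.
Supplementary angles sum to 180 degrees.
Other angle = 180 - 33
Other angle = 147 degrees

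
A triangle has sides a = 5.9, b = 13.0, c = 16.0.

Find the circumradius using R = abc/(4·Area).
s = (a+b+c)/2 = 17.45
Area = √(s(s-a)(s-b)(s-c)) = √(17.45·11.55·4.45·1.45) = 36.0622
R = abc/(4·Area) = (5.9·13.0·16.0)/(4·36.0622) = 1227.2/144.2488 = 8.508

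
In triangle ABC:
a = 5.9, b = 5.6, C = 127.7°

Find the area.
Using A = ½ab·sin(C):
A = ½·5.9·5.6·sin(127.7°) = ½·33.04·0.791224 = 13.07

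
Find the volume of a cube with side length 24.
Volume = s³
Volume = 24³
Volume = 13824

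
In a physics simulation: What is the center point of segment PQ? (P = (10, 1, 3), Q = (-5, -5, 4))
Midpoint = ((10-5)/2, (1-5)/2, (3+4)/2) = (2.5, -2, 3.5)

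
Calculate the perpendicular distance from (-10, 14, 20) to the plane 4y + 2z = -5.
d = |0(-10) + 4(14) + 2(20) - (-5)| / √(0² + 4² + 2²) = 101/√20 = 22.58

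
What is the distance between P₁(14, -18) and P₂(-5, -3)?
Using the distance formula: d = sqrt((x₂-x₁)² + (y₂-y₁)²)
dx = (-5) - 14 = -19
dy = (-3) - (-18) = 15
d = sqrt((-19)² + 15²) = sqrt(361 + 225) = sqrt(586) = 24.21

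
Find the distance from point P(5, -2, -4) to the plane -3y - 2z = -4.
d = |0(5) + (-3)(-2) + (-2)(-4) - (-4)| / √(0² + (-3)² + (-2)²) = 18/√13 = 4.992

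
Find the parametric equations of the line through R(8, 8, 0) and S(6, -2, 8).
Direction vector d = S - R = (-2, -10, 8)
x = 8 - 2t, y = 8 - 10t, z = 0 + 8t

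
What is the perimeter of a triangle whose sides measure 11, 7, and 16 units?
Perimeter = sum of all sides
Perimeter = 11 + 7 + 16
Perimeter = 34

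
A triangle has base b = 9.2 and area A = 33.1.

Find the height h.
A = ½bh  →  h = 2A/b
h = 2·33.1/9.2 = 7.196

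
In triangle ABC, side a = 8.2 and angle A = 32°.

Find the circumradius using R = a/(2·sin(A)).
R = a/(2·sin(A)) = 8.2/(2·sin(32°))
R = 8.2/(2·0.529919) = 8.2/1.059839 = 7.737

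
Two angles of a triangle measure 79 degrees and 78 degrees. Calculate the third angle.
Sum of angles in a triangle = 180 degrees
Third angle = 180 - 79 - 78
Third angle = 23 degrees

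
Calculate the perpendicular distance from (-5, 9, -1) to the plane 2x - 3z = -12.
d = |2(-5) + 0(9) + (-3)(-1) - (-12)| / √(2² + 0² + (-3)²) = 5/√13 = 1.387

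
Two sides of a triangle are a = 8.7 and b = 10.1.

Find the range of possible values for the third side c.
By the triangle inequality: |a - b| < c < a + b
|8.7 - 10.1| < c < 8.7 + 10.1
1.4 < c < 18.8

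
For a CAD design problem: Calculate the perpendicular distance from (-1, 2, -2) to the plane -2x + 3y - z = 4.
d = |(-2)(-1) + 3(2) + (-1)(-2) - (4)| / √((-2)² + 3² + (-1)²) = 6/√14 = 1.604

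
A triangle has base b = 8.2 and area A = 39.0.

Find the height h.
A = ½bh  →  h = 2A/b
h = 2·39.0/8.2 = 9.512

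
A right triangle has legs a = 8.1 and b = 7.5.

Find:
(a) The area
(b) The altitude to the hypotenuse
(a) Area = ½ab = ½·8.1·7.5 = 30.375
(b) Hypotenuse c = √(8.1² + 7.5²) = √121.86 = 11.039
    Area = ½·c·h_c  →  h_c = 2·Area/c = 2·30.375/11.039 = 5.503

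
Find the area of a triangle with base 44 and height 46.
Area = (1/2) * base * height
Area = (1/2) * 44 * 46
Area = 1012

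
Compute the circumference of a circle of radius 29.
Circumference = 2 * pi * r
Circumference = 2 * pi * 29
Circumference = 182.21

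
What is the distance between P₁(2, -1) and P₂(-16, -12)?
Using the distance formula: d = sqrt((x₂-x₁)² + (y₂-y₁)²)
dx = (-16) - 2 = -18
dy = (-12) - (-1) = -11
d = sqrt((-18)² + (-11)²) = sqrt(324 + 121) = sqrt(445) = 21.10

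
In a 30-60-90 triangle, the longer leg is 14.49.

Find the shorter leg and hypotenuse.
In a 30-60-90 triangle, sides are in ratio 1 : √3 : 2.
Long leg = short leg·√3  →  short leg = 14.49/√3 = 8.366
Hypotenuse = 2·(short leg) = 2·14.49/√3 = 16.73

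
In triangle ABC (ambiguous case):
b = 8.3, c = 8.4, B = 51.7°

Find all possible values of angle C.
sin(C)/c = sin(B)/b  →  sin(C) = c·sin(B)/b = 8.4·sin(51.7°)/8.3 = 0.794232
C₁ = arcsin(0.794232) = 52.58°,  C₂ = 180° - C₁ = 127.42°
Check C₂: A = 180° - 51.7° - 127.42° = 0.88° > 0 ✓
C = 52.58° or C = 127.42° (two solutions)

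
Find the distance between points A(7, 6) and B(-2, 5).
Using the distance formula: d = sqrt((x₂-x₁)² + (y₂-y₁)²)
dx = (-2) - 7 = -9
dy = 5 - 6 = -1
d = sqrt((-9)² + (-1)²) = sqrt(81 + 1) = sqrt(82) = 9.06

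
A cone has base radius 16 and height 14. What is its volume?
Volume = (1/3) * pi * r² * h
Volume = (1/3) * pi * 16² * 14
Volume = (1/3) * pi * 256 * 14
Volume = (1/3) * pi * 3584
Volume = 3753.16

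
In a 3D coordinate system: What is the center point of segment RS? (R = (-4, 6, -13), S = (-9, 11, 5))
Midpoint = ((-4-9)/2, (6+11)/2, (-13+5)/2) = (-6.5, 8.5, -4)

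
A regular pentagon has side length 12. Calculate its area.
For a regular 5-gon with side length s = 12:
Apothem a = s / (2*tan(pi/5)) = 12 / (2*tan(pi/5)) ≈ 8.2583
Perimeter P = 5 * 12 = 60
Area = (1/2) * P * a = (1/2) * 60 * 8.2583 = 247.75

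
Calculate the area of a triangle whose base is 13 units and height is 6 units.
Area = (1/2) * base * height
Area = (1/2) * 13 * 6
Area = 39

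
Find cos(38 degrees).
cos(38 degrees) = 0.788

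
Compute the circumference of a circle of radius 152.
Circumference = 2 * pi * r
Circumference = 2 * pi * 152
Circumference = 955.04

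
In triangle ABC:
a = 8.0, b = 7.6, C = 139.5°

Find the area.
Using A = ½ab·sin(C):
A = ½·8.0·7.6·sin(139.5°) = ½·60.8·0.649448 = 19.74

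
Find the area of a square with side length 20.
Area = s²
Area = 20²
Area = 400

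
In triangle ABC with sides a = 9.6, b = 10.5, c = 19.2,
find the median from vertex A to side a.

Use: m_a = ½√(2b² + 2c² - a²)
m_a = ½√(2·10.5² + 2·19.2² - 9.6²)
m_a = ½√(220.5 + 737.28 - 92.16) = ½√865.62 = 14.71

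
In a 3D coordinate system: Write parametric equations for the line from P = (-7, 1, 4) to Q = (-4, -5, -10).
Direction vector d = Q - P = (3, -6, -14)
x = -7 + 3t, y = 1 - 6t, z = 4 - 14t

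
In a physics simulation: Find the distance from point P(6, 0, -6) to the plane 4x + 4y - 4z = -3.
d = |4(6) + 4(0) + (-4)(-6) - (-3)| / √(4² + 4² + (-4)²) = 51/√48 = 7.361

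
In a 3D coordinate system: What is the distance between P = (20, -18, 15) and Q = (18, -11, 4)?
d = √[(-2)² + (7)² + (-11)²] = √174 = 13.19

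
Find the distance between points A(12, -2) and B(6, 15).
Using the distance formula: d = sqrt((x₂-x₁)² + (y₂-y₁)²)
dx = 6 - 12 = -6
dy = 15 - (-2) = 17
d = sqrt((-6)² + 17²) = sqrt(36 + 289) = sqrt(325) = 18.03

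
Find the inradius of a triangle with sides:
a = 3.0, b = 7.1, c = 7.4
s = (a+b+c)/2 = (3.0+7.1+7.4)/2 = 8.75
Area = √(s(s-a)(s-b)(s-c)) = √(8.75·5.75·1.65·1.35) = 10.5864
r = Area/s = 10.5864/8.75 = 1.21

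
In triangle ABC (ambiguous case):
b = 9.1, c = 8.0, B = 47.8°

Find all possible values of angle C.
sin(C)/c = sin(B)/b  →  sin(C) = c·sin(B)/b = 8.0·sin(47.8°)/9.1 = 0.651257
C₁ = arcsin(0.651257) = 40.64°,  C₂ = 180° - C₁ = 139.36°
Check C₂: A = 180° - 47.8° - 139.36° = -7.16° ≤ 0, rejected
C = 40.64° (one solution)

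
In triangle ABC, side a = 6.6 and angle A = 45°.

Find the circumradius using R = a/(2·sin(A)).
R = a/(2·sin(A)) = 6.6/(2·sin(45°))
R = 6.6/(2·0.707107) = 6.6/1.414214 = 4.667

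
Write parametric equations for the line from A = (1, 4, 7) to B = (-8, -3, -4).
Direction vector d = B - A = (-9, -7, -11)
x = 1 - 9t, y = 4 - 7t, z = 7 - 11t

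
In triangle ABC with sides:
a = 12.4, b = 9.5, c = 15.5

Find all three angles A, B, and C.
By the law of cosines:
cos(A) = (b² + c² - a²)/(2bc) = 0.600136  →  A = 53.12°
cos(B) = (a² + c² - b²)/(2ac) = 0.790219  →  B = 37.79°
cos(C) = (a² + b² - c²)/(2ab) = 0.015959  →  C = 89.09°
Check: A + B + C = 180.0° ✓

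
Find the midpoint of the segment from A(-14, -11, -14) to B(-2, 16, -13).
Midpoint = ((-14-2)/2, (-11+16)/2, (-14-13)/2) = (-8, 2.5, -13.5)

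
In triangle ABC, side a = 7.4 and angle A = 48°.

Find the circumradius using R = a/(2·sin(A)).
R = a/(2·sin(A)) = 7.4/(2·sin(48°))
R = 7.4/(2·0.743145) = 7.4/1.486290 = 4.979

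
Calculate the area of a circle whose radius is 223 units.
Area = pi * r²
Area = pi * 223²
Area = pi * 49729
Area = 156228.26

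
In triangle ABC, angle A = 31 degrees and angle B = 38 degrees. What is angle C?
Sum of angles in a triangle = 180 degrees
Third angle = 180 - 31 - 38
Third angle = 111 degrees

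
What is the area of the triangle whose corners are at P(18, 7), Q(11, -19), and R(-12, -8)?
Using the coordinate formula: Area = (1/2)|x₁(y₂-y₃) + x₂(y₃-y₁) + x₃(y₁-y₂)|
Area = (1/2)|18((-19)-(-8)) + 11((-8)-7) + (-12)(7-(-19))|
Area = (1/2)|18*(-11) + 11*(-15) + (-12)*26|
Area = (1/2)|(-198) + (-165) + (-312)|
Area = (1/2)*675 = 337.50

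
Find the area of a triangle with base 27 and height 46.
Area = (1/2) * base * height
Area = (1/2) * 27 * 46
Area = 621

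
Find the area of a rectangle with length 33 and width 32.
Area = length * width
Area = 33 * 32
Area = 1056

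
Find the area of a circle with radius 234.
Area = pi * r²
Area = pi * 234²
Area = pi * 54756
Area = 172021.05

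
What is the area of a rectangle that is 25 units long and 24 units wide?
Area = length * width
Area = 25 * 24
Area = 600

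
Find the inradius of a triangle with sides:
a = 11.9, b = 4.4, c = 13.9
s = (a+b+c)/2 = (11.9+4.4+13.9)/2 = 15.1
Area = √(s(s-a)(s-b)(s-c)) = √(15.1·3.2·10.7·1.2) = 24.9084
r = Area/s = 24.9084/15.1 = 1.65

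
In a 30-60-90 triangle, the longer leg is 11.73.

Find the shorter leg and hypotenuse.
In a 30-60-90 triangle, sides are in ratio 1 : √3 : 2.
Long leg = short leg·√3  →  short leg = 11.73/√3 = 6.772
Hypotenuse = 2·(short leg) = 2·11.73/√3 = 13.54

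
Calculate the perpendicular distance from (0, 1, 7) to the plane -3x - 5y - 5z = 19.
d = |(-3)(0) + (-5)(1) + (-5)(7) - (19)| / √((-3)² + (-5)² + (-5)²) = 59/√59 = 7.681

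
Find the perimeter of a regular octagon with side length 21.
Perimeter = number of sides * side length
Perimeter = 8 * 21
Perimeter = 168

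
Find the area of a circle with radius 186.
Area = pi * r²
Area = pi * 186²
Area = pi * 34596
Area = 108686.54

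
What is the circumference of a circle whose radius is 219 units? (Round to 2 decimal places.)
Circumference = 2 * pi * r
Circumference = 2 * pi * 219
Circumference = 1376.02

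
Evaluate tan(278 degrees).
tan(278 degrees) = -7.1154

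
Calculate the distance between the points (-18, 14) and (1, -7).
Using the distance formula: d = sqrt((x₂-x₁)² + (y₂-y₁)²)
dx = 1 - (-18) = 19
dy = (-7) - 14 = -21
d = sqrt(19² + (-21)²) = sqrt(361 + 441) = sqrt(802) = 28.32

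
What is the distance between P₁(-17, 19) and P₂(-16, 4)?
Using the distance formula: d = sqrt((x₂-x₁)² + (y₂-y₁)²)
dx = (-16) - (-17) = 1
dy = 4 - 19 = -15
d = sqrt(1² + (-15)²) = sqrt(1 + 225) = sqrt(226) = 15.03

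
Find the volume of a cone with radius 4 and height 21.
Volume = (1/3) * pi * r² * h
Volume = (1/3) * pi * 4² * 21
Volume = (1/3) * pi * 16 * 21
Volume = (1/3) * pi * 336
Volume = 351.86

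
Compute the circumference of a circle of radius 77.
Circumference = 2 * pi * r
Circumference = 2 * pi * 77
Circumference = 483.81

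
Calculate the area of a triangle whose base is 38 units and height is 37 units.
Area = (1/2) * base * height
Area = (1/2) * 38 * 37
Area = 703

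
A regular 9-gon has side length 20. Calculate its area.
For a regular 9-gon with side length s = 20:
Apothem a = s / (2*tan(pi/9)) = 20 / (2*tan(pi/9)) ≈ 27.4748
Perimeter P = 9 * 20 = 180
Area = (1/2) * P * a = (1/2) * 180 * 27.4748 = 2472.73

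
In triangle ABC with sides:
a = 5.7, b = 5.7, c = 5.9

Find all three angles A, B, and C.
By the law of cosines:
cos(A) = (b² + c² - a²)/(2bc) = 0.517544  →  A = 58.83°
cos(B) = (a² + c² - b²)/(2ac) = 0.517544  →  B = 58.83°
cos(C) = (a² + b² - c²)/(2ab) = 0.464297  →  C = 62.34°
Check: A + B + C = 180.0° ✓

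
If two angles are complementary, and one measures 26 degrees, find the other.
Complementary angles sum to 90 degrees.
Other angle = 90 - 26
Other angle = 64 degrees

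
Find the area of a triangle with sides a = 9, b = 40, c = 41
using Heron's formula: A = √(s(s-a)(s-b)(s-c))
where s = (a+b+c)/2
s = (9+40+41)/2 = 45
A = √(45·36·5·4) = √32400 = 180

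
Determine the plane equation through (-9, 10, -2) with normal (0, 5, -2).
d = n·P = (0)(-9) + (5)(10) + (-2)(-2) = 54
Plane: 5y - 2z = 54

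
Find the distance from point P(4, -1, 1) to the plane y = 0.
d = |0(4) + 1(-1) + 0(1) - (0)| / √(0² + 1² + 0²) = 1/√1 = 1.0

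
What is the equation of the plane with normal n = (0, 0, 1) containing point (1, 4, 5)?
d = n·P = (0)(1) + (0)(4) + (1)(5) = 5
Plane: z = 5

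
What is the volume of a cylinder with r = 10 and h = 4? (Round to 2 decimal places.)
Volume = pi * r² * h
Volume = pi * 10² * 4
Volume = pi * 100 * 4
Volume = pi * 400
Volume = 1256.64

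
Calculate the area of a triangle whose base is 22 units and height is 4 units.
Area = (1/2) * base * height
Area = (1/2) * 22 * 4
Area = 44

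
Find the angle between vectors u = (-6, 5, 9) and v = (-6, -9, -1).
u·v = -18, |u|² = 142, |v|² = 118
cos θ = -18/√16756 ≈ -0.1391
θ ≈ 97.99°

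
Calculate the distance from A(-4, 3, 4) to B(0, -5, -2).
d = √[(4)² + (-8)² + (-6)²] = √116 = 10.77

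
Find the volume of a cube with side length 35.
Volume = s³
Volume = 35³
Volume = 42875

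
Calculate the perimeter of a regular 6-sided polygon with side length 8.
Perimeter = number of sides * side length
Perimeter = 6 * 8
Perimeter = 48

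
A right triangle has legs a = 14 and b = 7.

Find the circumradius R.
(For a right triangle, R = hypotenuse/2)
Hypotenuse c = √(14² + 7²) = √245 = 15.6525
R = c/2 = 7.826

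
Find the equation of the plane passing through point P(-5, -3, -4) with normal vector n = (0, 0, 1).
d = n·P = (0)(-5) + (0)(-3) + (1)(-4) = -4
Plane: z = -4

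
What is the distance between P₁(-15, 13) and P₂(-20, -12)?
Using the distance formula: d = sqrt((x₂-x₁)² + (y₂-y₁)²)
dx = (-20) - (-15) = -5
dy = (-12) - 13 = -25
d = sqrt((-5)² + (-25)²) = sqrt(25 + 625) = sqrt(650) = 25.50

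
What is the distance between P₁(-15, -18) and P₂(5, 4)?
Using the distance formula: d = sqrt((x₂-x₁)² + (y₂-y₁)²)
dx = 5 - (-15) = 20
dy = 4 - (-18) = 22
d = sqrt(20² + 22²) = sqrt(400 + 484) = sqrt(884) = 29.73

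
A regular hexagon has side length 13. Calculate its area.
For a regular 6-gon with side length s = 13:
Apothem a = s / (2*tan(pi/6)) = 13 / (2*tan(pi/6)) ≈ 11.2583
Perimeter P = 6 * 13 = 78
Area = (1/2) * P * a = (1/2) * 78 * 11.2583 = 439.07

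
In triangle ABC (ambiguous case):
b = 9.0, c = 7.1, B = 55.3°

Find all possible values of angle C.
sin(C)/c = sin(B)/b  →  sin(C) = c·sin(B)/b = 7.1·sin(55.3°)/9.0 = 0.648580
C₁ = arcsin(0.648580) = 40.43°,  C₂ = 180° - C₁ = 139.57°
Check C₂: A = 180° - 55.3° - 139.57° = -14.87° ≤ 0, rejected
C = 40.43° (one solution)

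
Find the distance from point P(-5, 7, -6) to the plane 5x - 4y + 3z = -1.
d = |5(-5) + (-4)(7) + 3(-6) - (-1)| / √(5² + (-4)² + 3²) = 70/√50 = 9.899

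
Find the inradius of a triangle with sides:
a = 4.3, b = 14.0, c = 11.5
s = (a+b+c)/2 = (4.3+14.0+11.5)/2 = 14.9
Area = √(s(s-a)(s-b)(s-c)) = √(14.9·10.6·0.9·3.4) = 21.984
r = Area/s = 21.984/14.9 = 1.475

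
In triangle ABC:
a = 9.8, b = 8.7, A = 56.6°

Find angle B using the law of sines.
sin(B)/b = sin(A)/a
sin(B) = b·sin(A)/a = 8.7·sin(56.6°)/9.8 = 0.741140
B = arcsin(0.741140) = 47.83°  (b ≤ a, so B ≤ A and the acute solution is unique)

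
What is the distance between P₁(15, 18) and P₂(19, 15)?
Using the distance formula: d = sqrt((x₂-x₁)² + (y₂-y₁)²)
dx = 19 - 15 = 4
dy = 15 - 18 = -3
d = sqrt(4² + (-3)²) = sqrt(16 + 9) = sqrt(25) = 5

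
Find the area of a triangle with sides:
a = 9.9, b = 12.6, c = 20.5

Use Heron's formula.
s = (a+b+c)/2 = (9.9+12.6+20.5)/2 = 21.5
A = √(s(s-a)(s-b)(s-c)) = √(21.5·11.6·8.9·1)
A = √2219.66 = 47.11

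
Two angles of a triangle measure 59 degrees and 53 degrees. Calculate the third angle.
Sum of angles in a triangle = 180 degrees
Third angle = 180 - 59 - 53
Third angle = 68 degrees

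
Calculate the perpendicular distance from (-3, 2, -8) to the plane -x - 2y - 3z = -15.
d = |(-1)(-3) + (-2)(2) + (-3)(-8) - (-15)| / √((-1)² + (-2)² + (-3)²) = 38/√14 = 10.16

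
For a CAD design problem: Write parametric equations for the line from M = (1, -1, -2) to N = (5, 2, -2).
Direction vector d = N - M = (4, 3, 0)
x = 1 + 4t, y = -1 + 3t, z = -2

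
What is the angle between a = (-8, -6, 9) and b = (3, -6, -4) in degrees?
a·b = -24, |a|² = 181, |b|² = 61
cos θ = -24/√11041 ≈ -0.2284
θ ≈ 103.2°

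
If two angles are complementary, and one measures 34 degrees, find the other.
Complementary angles sum to 90 degrees.
Other angle = 90 - 34
Other angle = 56 degrees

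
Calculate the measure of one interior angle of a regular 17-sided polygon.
Interior angle of a regular n-gon = (n-2)*180/n
Interior angle = (17-2)*180/17
Interior angle = 15*180/17
Interior angle = 2700/17
Interior angle = 158.82 degrees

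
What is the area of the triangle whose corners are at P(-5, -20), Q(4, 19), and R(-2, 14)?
Using the coordinate formula: Area = (1/2)|x₁(y₂-y₃) + x₂(y₃-y₁) + x₃(y₁-y₂)|
Area = (1/2)|(-5)(19-14) + 4(14-(-20)) + (-2)((-20)-19)|
Area = (1/2)|(-5)*5 + 4*34 + (-2)*(-39)|
Area = (1/2)|(-25) + 136 + 78|
Area = (1/2)*189 = 94.50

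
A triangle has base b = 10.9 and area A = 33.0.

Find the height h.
A = ½bh  →  h = 2A/b
h = 2·33.0/10.9 = 6.055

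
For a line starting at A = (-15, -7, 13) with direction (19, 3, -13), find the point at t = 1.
P(1) = (-15 + 19(1), -7 + 3(1), 13 + (-13)(1)) = (4, -4, 0)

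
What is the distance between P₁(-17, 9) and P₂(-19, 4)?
Using the distance formula: d = sqrt((x₂-x₁)² + (y₂-y₁)²)
dx = (-19) - (-17) = -2
dy = 4 - 9 = -5
d = sqrt((-2)² + (-5)²) = sqrt(4 + 25) = sqrt(29) = 5.39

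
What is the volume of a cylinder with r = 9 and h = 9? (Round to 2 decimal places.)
Volume = pi * r² * h
Volume = pi * 9² * 9
Volume = pi * 81 * 9
Volume = pi * 729
Volume = 2290.22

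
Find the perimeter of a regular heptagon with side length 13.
Perimeter = number of sides * side length
Perimeter = 7 * 13
Perimeter = 91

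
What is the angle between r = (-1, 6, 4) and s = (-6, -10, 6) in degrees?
r·s = -30, |r|² = 53, |s|² = 172
cos θ = -30/√9116 ≈ -0.3142
θ ≈ 108.3°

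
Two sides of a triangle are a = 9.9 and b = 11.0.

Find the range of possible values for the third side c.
By the triangle inequality: |a - b| < c < a + b
|9.9 - 11.0| < c < 9.9 + 11.0
1.1 < c < 20.9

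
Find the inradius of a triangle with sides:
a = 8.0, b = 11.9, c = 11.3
s = (a+b+c)/2 = (8.0+11.9+11.3)/2 = 15.6
Area = √(s(s-a)(s-b)(s-c)) = √(15.6·7.6·3.7·4.3) = 43.4314
r = Area/s = 43.4314/15.6 = 2.784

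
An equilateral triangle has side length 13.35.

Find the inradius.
For an equilateral triangle, r = s/(2√3) where s is the side.
r = 13.35/(2√3) = 13.35/3.464102 = 3.854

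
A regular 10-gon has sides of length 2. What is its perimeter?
Perimeter = number of sides * side length
Perimeter = 10 * 2
Perimeter = 20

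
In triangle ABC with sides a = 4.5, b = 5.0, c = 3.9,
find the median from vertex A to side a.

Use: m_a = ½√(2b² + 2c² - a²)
m_a = ½√(2·5.0² + 2·3.9² - 4.5²)
m_a = ½√(50 + 30.42 - 20.25) = ½√60.17 = 3.878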